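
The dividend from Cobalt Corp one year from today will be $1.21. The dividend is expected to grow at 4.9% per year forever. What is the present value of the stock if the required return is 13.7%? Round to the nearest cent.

$13.75

Growing perpetuity: P = D₁ / (r − g) = $1.2100 / (0.137 − 0.049) = $13.75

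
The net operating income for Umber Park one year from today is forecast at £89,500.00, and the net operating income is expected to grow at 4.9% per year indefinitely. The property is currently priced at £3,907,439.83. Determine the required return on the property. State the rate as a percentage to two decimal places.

7.19%

P = D₁/(r − g) ⇒ r = D₁/P + g = £89,500.0000/£3,907,439.83 + 0.049 = 0.022905 + 0.049 = 0.071905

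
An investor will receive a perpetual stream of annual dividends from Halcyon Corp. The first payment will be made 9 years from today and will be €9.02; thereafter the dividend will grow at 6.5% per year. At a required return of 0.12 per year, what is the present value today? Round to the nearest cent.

Value at end of year 8: C₁ / (r − g) = €9.02 / (0.12 − 0.065) = €164.0000
Discount to today: PV = €164.0000 / (1 + 0.12)^8 = €164.0000 / 2.475963 = €66.24

€66.24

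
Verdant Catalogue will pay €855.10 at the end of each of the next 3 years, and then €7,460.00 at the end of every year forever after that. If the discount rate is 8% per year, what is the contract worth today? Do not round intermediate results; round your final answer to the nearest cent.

€76228.53

PV of 3-year annuity: €855.10 × [1 − (1+0.08)^−3] / 0.08 = 2203.67563
Perpetuity value at year 3: €7,460.00 / 0.08 = 93250.00000
PV of perpetuity: 93250.00000 / (1+0.08)^3 = 74024.85648
Total PV = 2203.67563 + 74024.85648 = 76228.53211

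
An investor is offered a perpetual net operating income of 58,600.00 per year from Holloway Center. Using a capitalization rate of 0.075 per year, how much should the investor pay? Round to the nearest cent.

Level perpetuity: PV = C / r = 58,600.00 / 0.075 = 781,333.33

781333.33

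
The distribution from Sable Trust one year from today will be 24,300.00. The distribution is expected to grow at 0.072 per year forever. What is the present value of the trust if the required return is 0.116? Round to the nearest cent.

552272.73

Growing perpetuity: P = D₁ / (r − g) = 24,300.0000 / (0.116 − 0.072) = 552,272.73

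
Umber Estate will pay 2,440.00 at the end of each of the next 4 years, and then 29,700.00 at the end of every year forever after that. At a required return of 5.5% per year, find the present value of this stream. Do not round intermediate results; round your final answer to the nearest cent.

444449.61

PV of 4-year annuity: 2,440.00 × [1 − (1+0.055)^−4] / 0.055 = 8552.56630
Perpetuity value at year 4: 29,700.00 / 0.055 = 540000.00000
PV of perpetuity: 540000.00000 / (1+0.055)^4 = 435897.04138
Total PV = 8552.56630 + 435897.04138 = 444449.60768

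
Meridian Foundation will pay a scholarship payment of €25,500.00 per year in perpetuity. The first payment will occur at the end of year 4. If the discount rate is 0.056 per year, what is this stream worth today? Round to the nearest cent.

€386687.74

Value at end of year 3: C / r = €25,500.00 / 0.056 = €455,357.1429
Discount to today: PV = €455,357.1429 / (1 + 0.056)^3 = €455,357.1429 / 1.177584 = €386,687.74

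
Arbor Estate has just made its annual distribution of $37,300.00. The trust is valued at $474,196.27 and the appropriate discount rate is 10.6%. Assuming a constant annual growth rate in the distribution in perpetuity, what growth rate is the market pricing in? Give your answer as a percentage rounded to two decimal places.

2.53%

P = D₀(1+g)/(r−g) ⇒ P(r−g) = D₀(1+g) ⇒ g(P+D₀) = P·r − D₀
g = (P·r − D₀)/(P + D₀) = ($474,196.27×0.106 − $37,300.00) / ($474,196.27 + $37,300.00) = 0.025347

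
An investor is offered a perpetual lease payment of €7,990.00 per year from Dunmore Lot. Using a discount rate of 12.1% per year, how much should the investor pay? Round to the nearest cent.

€66033.06

Level perpetuity: PV = C / r = €7,990.00 / 0.121 = €66,033.06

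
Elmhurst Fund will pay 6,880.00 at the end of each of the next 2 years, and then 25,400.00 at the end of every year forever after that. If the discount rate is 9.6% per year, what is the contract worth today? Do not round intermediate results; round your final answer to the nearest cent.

PV of 2-year annuity: 6,880.00 × [1 − (1+0.096)^−2] / 0.096 = 12004.90170
Perpetuity value at year 2: 25,400.00 / 0.096 = 264583.33333
PV of perpetuity: 264583.33333 / (1+0.096)^2 = 220262.91136
Total PV = 12004.90170 + 220262.91136 = 232267.81306

232267.81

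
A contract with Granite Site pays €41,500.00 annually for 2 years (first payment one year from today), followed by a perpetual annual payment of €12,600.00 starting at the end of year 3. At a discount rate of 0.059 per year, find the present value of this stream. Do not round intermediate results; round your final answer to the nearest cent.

€266618.71

PV of 2-year annuity: €41,500.00 × [1 − (1+0.059)^−2] / 0.059 = 76192.55253
Perpetuity value at year 2: €12,600.00 / 0.059 = 213559.32203
PV of perpetuity: 213559.32203 / (1+0.059)^2 = 190426.16151
Total PV = 76192.55253 + 190426.16151 = 266618.71403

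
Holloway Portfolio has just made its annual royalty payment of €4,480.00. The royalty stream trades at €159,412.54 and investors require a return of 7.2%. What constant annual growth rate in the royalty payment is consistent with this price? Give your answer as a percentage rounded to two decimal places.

4.27%

P = D₀(1+g)/(r−g) ⇒ P(r−g) = D₀(1+g) ⇒ g(P+D₀) = P·r − D₀
g = (P·r − D₀)/(P + D₀) = (€159,412.54×0.072 − €4,480.00) / (€159,412.54 + €4,480.00) = 0.042697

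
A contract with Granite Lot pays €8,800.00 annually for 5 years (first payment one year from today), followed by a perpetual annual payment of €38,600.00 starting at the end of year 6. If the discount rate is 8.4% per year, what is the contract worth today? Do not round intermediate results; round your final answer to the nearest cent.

€341784.95

PV of 5-year annuity: €8,800.00 × [1 − (1+0.084)^−5] / 0.084 = 34768.52333
Perpetuity value at year 5: €38,600.00 / 0.084 = 459523.80952
PV of perpetuity: 459523.80952 / (1+0.084)^5 = 307016.42308
Total PV = 34768.52333 + 307016.42308 = 341784.94641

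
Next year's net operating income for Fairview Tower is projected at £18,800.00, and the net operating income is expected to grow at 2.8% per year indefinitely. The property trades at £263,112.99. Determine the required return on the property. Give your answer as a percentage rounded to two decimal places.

9.95%

P = D₁/(r − g) ⇒ r = D₁/P + g = £18,800.0000/£263,112.99 + 0.028 = 0.071452 + 0.028 = 0.099452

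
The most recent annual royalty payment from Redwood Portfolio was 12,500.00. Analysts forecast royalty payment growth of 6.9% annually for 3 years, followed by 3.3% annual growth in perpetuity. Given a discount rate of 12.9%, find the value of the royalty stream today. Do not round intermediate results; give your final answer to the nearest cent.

147833.60

D_1 = 13362.50000
D_2 = 14284.51250
D_3 = 15270.14386
Terminal value at year 3: TV = D_3×(1+g_2)/(r−g_2) = 15774.05861/0.096 = 164313.11052
P_0 = D_1/(1+r)^1 + D_2/(1+r)^2 + D_3/(1+r)^3 + TV/(1+r)^3
    = 11835.69531 + 11206.69467 + 10611.12188 + 114180.09272 = 147833.60457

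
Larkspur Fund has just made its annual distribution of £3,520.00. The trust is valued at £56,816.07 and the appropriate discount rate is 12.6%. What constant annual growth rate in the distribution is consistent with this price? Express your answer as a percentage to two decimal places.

6.03%

P = D₀(1+g)/(r−g) ⇒ P(r−g) = D₀(1+g) ⇒ g(P+D₀) = P·r − D₀
g = (P·r − D₀)/(P + D₀) = (£56,816.07×0.126 − £3,520.00) / (£56,816.07 + £3,520.00) = 0.060309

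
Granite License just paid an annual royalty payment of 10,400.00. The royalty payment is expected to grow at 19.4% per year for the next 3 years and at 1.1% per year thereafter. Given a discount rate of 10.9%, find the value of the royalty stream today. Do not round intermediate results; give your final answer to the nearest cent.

170130.57

D_1 = 12417.60000
D_2 = 14826.61440
D_3 = 17702.97759
Terminal value at year 3: TV = D_3×(1+g_2)/(r−g_2) = 17897.71035/0.098 = 182629.69742
P_0 = D_1/(1+r)^1 + D_2/(1+r)^2 + D_3/(1+r)^3 + TV/(1+r)^3
    = 11197.11452 + 12055.32438 + 12979.31227 + 133898.82351 = 170130.57467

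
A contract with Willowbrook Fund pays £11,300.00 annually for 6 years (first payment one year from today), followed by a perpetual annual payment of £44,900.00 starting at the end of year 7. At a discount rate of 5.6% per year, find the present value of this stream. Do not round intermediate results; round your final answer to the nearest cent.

PV of 6-year annuity: £11,300.00 × [1 − (1+0.056)^−6] / 0.056 = 56271.00121
Perpetuity value at year 6: £44,900.00 / 0.056 = 801785.71429
PV of perpetuity: 801785.71429 / (1+0.056)^6 = 578195.62981
Total PV = 56271.00121 + 578195.62981 = 634466.63103

£634466.63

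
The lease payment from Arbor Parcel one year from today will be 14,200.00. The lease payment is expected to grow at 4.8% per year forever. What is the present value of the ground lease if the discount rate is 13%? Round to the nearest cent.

Growing perpetuity: P = D₁ / (r − g) = 14,200.0000 / (0.13 − 0.048) = 173,170.73

173170.73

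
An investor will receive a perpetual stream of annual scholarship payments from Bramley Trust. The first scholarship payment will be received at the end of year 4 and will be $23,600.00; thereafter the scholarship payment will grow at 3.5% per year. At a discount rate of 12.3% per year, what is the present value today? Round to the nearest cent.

Value at end of year 3: C₁ / (r − g) = $23,600.00 / (0.123 − 0.035) = $268,181.8182
Discount to today: PV = $268,181.8182 / (1 + 0.123)^3 = $268,181.8182 / 1.416248 = $189,360.79

$189360.79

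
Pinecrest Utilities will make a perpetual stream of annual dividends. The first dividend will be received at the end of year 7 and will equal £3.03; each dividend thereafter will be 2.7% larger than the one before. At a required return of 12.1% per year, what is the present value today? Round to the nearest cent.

£16.24

Value at end of year 6: C₁ / (r − g) = £3.03 / (0.121 − 0.027) = £32.2340
Discount to today: PV = £32.2340 / (1 + 0.121)^6 = £32.2340 / 1.984420 = £16.24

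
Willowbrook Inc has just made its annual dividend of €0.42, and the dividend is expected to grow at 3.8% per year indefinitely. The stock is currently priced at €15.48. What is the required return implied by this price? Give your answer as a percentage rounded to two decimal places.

6.62%

D₁ = €0.42 × 1.038 = €0.4360
P = D₁/(r − g) ⇒ r = D₁/P + g = €0.4360/€15.48 + 0.038 = 0.028163 + 0.038 = 0.066163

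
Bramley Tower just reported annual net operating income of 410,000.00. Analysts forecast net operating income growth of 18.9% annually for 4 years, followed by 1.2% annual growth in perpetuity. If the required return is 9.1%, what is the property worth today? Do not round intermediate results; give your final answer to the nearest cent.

9451984.11

D_1 = 487490.00000
D_2 = 579625.61000
D_3 = 689174.85029
D_4 = 819428.89699
Terminal value at year 4: TV = D_4×(1+g_2)/(r−g_2) = 829262.04376/0.079 = 10496987.89568
P_0 = D_1/(1+r)^1 + D_2/(1+r)^2 + D_3/(1+r)^3 + D_4/(1+r)^4 + TV/(1+r)^4
    = 446828.59762 + 486965.35524 + 530707.43115 + 578378.67611 + 7409104.05342 = 9451984.11352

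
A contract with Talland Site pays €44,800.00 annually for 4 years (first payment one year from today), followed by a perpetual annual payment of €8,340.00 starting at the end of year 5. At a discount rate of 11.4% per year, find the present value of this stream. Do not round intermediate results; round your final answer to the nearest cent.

PV of 4-year annuity: €44,800.00 × [1 − (1+0.114)^−4] / 0.114 = 137810.81940
Perpetuity value at year 4: €8,340.00 / 0.114 = 73157.89474
PV of perpetuity: 73157.89474 / (1+0.114)^4 = 47502.93416
Total PV = 137810.81940 + 47502.93416 = 185313.75356

€185313.75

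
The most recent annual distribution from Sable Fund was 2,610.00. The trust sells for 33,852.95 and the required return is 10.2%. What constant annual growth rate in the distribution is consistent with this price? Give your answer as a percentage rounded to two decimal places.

2.31%

P = D₀(1+g)/(r−g) ⇒ P(r−g) = D₀(1+g) ⇒ g(P+D₀) = P·r − D₀
g = (P·r − D₀)/(P + D₀) = (33,852.95×0.102 − 2,610.00) / (33,852.95 + 2,610.00) = 0.023119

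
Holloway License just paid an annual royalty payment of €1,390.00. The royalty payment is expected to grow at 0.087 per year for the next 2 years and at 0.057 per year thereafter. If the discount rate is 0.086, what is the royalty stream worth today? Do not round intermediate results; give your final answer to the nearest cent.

€53540.29

D_1 = 1510.93000
D_2 = 1642.38091
Terminal value at year 2: TV = D_2×(1+g_2)/(r−g_2) = 1735.99662/0.029 = 59861.95248
P_0 = D_1/(1+r)^1 + D_2/(1+r)^2 + TV/(1+r)^2
    = 1391.27993 + 1392.56103 + 50756.44862 = 53540.28958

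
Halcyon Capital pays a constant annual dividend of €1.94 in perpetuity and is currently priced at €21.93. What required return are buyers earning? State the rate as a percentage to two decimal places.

8.85%

P = C/r ⇒ r = C/P = €1.94/€21.93 = 0.088463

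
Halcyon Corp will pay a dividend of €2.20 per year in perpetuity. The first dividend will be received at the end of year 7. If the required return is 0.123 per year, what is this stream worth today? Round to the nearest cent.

€8.92

Value at end of year 6: C / r = €2.20 / 0.123 = €17.8862
Discount to today: PV = €17.8862 / (1 + 0.123)^6 = €17.8862 / 2.005758 = €8.92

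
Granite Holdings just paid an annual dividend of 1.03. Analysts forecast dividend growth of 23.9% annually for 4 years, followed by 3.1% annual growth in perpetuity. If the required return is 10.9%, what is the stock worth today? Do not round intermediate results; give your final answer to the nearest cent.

26.69

D_1 = 1.27617
D_2 = 1.58117
D_3 = 1.95908
D_4 = 2.42729
Terminal value at year 4: TV = D_4×(1+g_2)/(r−g_2) = 2.50254/0.078 = 32.08385
P_0 = D_1/(1+r)^1 + D_2/(1+r)^2 + D_3/(1+r)^3 + D_4/(1+r)^4 + TV/(1+r)^4
    = 1.15074 + 1.28563 + 1.43634 + 1.60471 + 21.21096 = 26.68838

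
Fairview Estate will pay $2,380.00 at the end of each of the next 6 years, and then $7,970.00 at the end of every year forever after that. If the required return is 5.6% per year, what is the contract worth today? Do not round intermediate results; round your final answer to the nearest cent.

PV of 6-year annuity: $2,380.00 × [1 − (1+0.056)^−6] / 0.056 = 11851.76840
Perpetuity value at year 6: $7,970.00 / 0.056 = 142321.42857
PV of perpetuity: 142321.42857 / (1+0.056)^6 = 102632.94364
Total PV = 11851.76840 + 102632.94364 = 114484.71204

$114484.71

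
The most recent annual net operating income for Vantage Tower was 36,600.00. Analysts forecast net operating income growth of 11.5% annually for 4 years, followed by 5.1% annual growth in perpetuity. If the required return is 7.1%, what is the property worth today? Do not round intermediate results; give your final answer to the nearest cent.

D_1 = 40809.00000
D_2 = 45502.03500
D_3 = 50734.76903
D_4 = 56569.26746
Terminal value at year 4: TV = D_4×(1+g_2)/(r−g_2) = 59454.30010/0.02 = 2972715.00517
P_0 = D_1/(1+r)^1 + D_2/(1+r)^2 + D_3/(1+r)^3 + D_4/(1+r)^4 + TV/(1+r)^4
    = 38103.64146 + 39669.05717 + 41298.78500 + 42995.46711 + 2259411.79686 = 2421478.74760

2421478.75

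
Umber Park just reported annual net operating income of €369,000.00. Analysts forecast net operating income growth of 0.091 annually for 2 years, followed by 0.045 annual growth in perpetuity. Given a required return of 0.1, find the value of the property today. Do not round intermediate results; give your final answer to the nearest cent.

D_1 = 402579.00000
D_2 = 439213.68900
Terminal value at year 2: TV = D_2×(1+g_2)/(r−g_2) = 458978.30500/0.055 = 8345060.09100
P_0 = D_1/(1+r)^1 + D_2/(1+r)^2 + TV/(1+r)^2
    = 365980.90909 + 362986.51983 + 6896743.87686 = 7625711.30579

€7625711.31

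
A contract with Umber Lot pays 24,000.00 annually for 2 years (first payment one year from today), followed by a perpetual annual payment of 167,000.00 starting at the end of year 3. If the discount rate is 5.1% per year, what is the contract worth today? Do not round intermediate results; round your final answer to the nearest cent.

3008990.40

PV of 2-year annuity: 24,000.00 × [1 − (1+0.051)^−2] / 0.051 = 44562.69730
Perpetuity value at year 2: 167,000.00 / 0.051 = 3274509.80392
PV of perpetuity: 3274509.80392 / (1+0.051)^2 = 2964427.70188
Total PV = 44562.69730 + 2964427.70188 = 3008990.39918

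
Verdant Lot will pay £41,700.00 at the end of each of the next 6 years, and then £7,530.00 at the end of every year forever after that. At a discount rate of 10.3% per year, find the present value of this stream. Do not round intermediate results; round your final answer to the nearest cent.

PV of 6-year annuity: £41,700.00 × [1 − (1+0.103)^−6] / 0.103 = 180028.77177
Perpetuity value at year 6: £7,530.00 / 0.103 = 73106.79612
PV of perpetuity: 73106.79612 / (1+0.103)^6 = 40598.00352
Total PV = 180028.77177 + 40598.00352 = 220626.77528

£220626.78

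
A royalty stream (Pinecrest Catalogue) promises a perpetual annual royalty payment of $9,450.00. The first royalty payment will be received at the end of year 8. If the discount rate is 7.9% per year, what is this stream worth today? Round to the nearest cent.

Value at end of year 7: C / r = $9,450.00 / 0.079 = $119,620.2532
Discount to today: PV = $119,620.2532 / (1 + 0.079)^7 = $119,620.2532 / 1.702747 = $70,251.34

$70251.34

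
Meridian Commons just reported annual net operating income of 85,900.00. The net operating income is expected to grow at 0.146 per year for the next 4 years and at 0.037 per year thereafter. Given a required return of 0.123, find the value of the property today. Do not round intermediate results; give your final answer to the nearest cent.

1484849.72

D_1 = 98441.40000
D_2 = 112813.84440
D_3 = 129284.66568
D_4 = 148160.22687
Terminal value at year 4: TV = D_4×(1+g_2)/(r−g_2) = 153642.15527/0.086 = 1786536.68914
P_0 = D_1/(1+r)^1 + D_2/(1+r)^2 + D_3/(1+r)^3 + D_4/(1+r)^4 + TV/(1+r)^4
    = 87659.30543 + 89454.64294 + 91286.75050 + 93156.38119 + 1123292.64293 = 1484849.72299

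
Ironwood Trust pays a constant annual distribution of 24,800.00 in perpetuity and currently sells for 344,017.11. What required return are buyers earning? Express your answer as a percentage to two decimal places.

P = C/r ⇒ r = C/P = 24,800.00/344,017.11 = 0.072089

7.21%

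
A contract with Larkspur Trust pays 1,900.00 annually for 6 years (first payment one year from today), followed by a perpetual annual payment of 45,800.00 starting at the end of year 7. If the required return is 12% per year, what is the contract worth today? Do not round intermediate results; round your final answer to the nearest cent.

201175.89

PV of 6-year annuity: 1,900.00 × [1 − (1+0.12)^−6] / 0.12 = 7811.67391
Perpetuity value at year 6: 45,800.00 / 0.12 = 381666.66667
PV of perpetuity: 381666.66667 / (1+0.12)^6 = 193364.21125
Total PV = 7811.67391 + 193364.21125 = 201175.88516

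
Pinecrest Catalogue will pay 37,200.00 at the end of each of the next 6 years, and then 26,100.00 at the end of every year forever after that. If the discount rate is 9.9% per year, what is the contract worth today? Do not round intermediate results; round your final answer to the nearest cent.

PV of 6-year annuity: 37,200.00 × [1 − (1+0.099)^−6] / 0.099 = 162491.59181
Perpetuity value at year 6: 26,100.00 / 0.099 = 263636.36364
PV of perpetuity: 263636.36364 / (1+0.099)^6 = 149630.16616
Total PV = 162491.59181 + 149630.16616 = 312121.75797

312121.76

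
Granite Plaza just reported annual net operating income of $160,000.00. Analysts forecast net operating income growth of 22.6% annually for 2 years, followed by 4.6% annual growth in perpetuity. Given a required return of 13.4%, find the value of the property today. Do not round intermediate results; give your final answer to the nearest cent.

D_1 = 196160.00000
D_2 = 240492.16000
Terminal value at year 2: TV = D_2×(1+g_2)/(r−g_2) = 251554.79936/0.088 = 2858577.26545
P_0 = D_1/(1+r)^1 + D_2/(1+r)^2 + TV/(1+r)^2
    = 172980.59965 + 187014.29909 + 2222919.96418 = 2582914.86291

$2582914.86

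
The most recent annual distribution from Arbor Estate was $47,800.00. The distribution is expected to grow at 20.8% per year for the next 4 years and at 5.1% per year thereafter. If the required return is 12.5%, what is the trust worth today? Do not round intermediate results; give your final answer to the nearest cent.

$1131684.39

D_1 = 57742.40000
D_2 = 69752.81920
D_3 = 84261.40559
D_4 = 101787.77796
Terminal value at year 4: TV = D_4×(1+g_2)/(r−g_2) = 106978.95463/0.074 = 1445661.54909
P_0 = D_1/(1+r)^1 + D_2/(1+r)^2 + D_3/(1+r)^3 + D_4/(1+r)^4 + TV/(1+r)^4
    = 51326.57778 + 55113.33863 + 59179.47828 + 63545.60867 + 902519.38806 = 1131684.39142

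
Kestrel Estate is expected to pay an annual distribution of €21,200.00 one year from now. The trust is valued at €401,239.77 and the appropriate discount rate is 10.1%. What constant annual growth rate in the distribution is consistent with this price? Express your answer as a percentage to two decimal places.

4.82%

P = D₁/(r−g) ⇒ g = r − D₁/P = 0.101 − €21,200.00/€401,239.77 = 0.048164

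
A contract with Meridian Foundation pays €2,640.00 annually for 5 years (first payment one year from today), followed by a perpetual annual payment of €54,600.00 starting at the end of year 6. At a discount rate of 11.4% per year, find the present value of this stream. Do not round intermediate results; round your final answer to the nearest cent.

€288825.34

PV of 5-year annuity: €2,640.00 × [1 − (1+0.114)^−5] / 0.114 = 9659.77982
Perpetuity value at year 5: €54,600.00 / 0.114 = 478947.36842
PV of perpetuity: 478947.36842 / (1+0.114)^5 = 279165.55860
Total PV = 9659.77982 + 279165.55860 = 288825.33841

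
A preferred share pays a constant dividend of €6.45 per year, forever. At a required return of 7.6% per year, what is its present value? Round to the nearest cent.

€84.87

Level perpetuity: PV = C / r = €6.45 / 0.076 = €84.87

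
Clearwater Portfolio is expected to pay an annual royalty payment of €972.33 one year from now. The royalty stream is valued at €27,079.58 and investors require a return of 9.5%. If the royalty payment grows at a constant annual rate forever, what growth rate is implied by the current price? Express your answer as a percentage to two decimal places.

5.91%

P = D₁/(r−g) ⇒ g = r − D₁/P = 0.095 − €972.33/€27,079.58 = 0.059094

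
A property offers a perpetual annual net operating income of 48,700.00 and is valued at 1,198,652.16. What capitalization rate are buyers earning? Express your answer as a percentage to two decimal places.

4.06%

P = C/r ⇒ r = C/P = 48,700.00/1,198,652.16 = 0.040629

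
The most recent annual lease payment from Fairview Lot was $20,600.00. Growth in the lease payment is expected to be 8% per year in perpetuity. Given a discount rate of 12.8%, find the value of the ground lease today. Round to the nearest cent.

D₁ = D₀ × (1 + g) = $20,600.00 × 1.08 = $22,248.0000
Growing perpetuity: P = D₁ / (r − g) = $22,248.0000 / (0.128 − 0.08) = $463,500.00

$463500.00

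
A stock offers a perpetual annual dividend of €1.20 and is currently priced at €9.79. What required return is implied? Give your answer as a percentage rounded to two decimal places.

P = C/r ⇒ r = C/P = €1.20/€9.79 = 0.122574

12.26%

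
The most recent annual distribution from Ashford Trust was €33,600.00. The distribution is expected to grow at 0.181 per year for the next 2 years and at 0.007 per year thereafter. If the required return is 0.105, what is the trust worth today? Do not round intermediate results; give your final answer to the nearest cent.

D_1 = 39681.60000
D_2 = 46863.96960
Terminal value at year 2: TV = D_2×(1+g_2)/(r−g_2) = 47192.01739/0.098 = 481551.19783
P_0 = D_1/(1+r)^1 + D_2/(1+r)^2 + TV/(1+r)^2
    = 35910.95023 + 38380.84364 + 394382.75042 = 468674.54428

€468674.54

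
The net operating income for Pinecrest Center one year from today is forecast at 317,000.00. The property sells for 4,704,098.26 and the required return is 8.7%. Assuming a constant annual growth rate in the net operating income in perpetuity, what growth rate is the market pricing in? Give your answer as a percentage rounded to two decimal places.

1.96%

P = D₁/(r−g) ⇒ g = r − D₁/P = 0.087 − 317,000.00/4,704,098.26 = 0.019612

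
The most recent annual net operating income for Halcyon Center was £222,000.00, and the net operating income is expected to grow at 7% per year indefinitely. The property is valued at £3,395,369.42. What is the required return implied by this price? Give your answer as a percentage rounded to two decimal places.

D₁ = £222,000.00 × 1.07 = £237,540.0000
P = D₁/(r − g) ⇒ r = D₁/P + g = £237,540.0000/£3,395,369.42 + 0.07 = 0.069960 + 0.07 = 0.139960

14.00%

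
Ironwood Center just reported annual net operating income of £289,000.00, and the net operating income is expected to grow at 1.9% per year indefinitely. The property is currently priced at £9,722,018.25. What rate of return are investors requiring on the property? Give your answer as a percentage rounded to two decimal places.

D₁ = £289,000.00 × 1.019 = £294,491.0000
P = D₁/(r − g) ⇒ r = D₁/P + g = £294,491.0000/£9,722,018.25 + 0.019 = 0.030291 + 0.019 = 0.049291

4.93%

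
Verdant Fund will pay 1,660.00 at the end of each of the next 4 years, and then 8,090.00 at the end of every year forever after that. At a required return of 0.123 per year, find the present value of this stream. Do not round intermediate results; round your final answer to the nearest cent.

46364.96

PV of 4-year annuity: 1,660.00 × [1 − (1+0.123)^−4] / 0.123 = 5010.30769
Perpetuity value at year 4: 8,090.00 / 0.123 = 65772.35772
PV of perpetuity: 65772.35772 / (1+0.123)^4 = 41354.65338
Total PV = 5010.30769 + 41354.65338 = 46364.96107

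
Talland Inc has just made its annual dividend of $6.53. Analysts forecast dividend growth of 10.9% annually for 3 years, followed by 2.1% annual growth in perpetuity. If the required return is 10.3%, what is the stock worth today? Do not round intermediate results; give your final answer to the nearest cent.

D_1 = 7.24177
D_2 = 8.03112
D_3 = 8.90652
Terminal value at year 3: TV = D_3×(1+g_2)/(r−g_2) = 9.09355/0.082 = 110.89698
P_0 = D_1/(1+r)^1 + D_2/(1+r)^2 + D_3/(1+r)^3 + TV/(1+r)^3
    = 6.56552 + 6.60124 + 6.63714 + 82.64054 = 102.44445

$102.44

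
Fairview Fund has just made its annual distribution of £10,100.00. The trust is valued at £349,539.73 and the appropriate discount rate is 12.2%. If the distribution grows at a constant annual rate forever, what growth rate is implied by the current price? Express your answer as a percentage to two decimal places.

P = D₀(1+g)/(r−g) ⇒ P(r−g) = D₀(1+g) ⇒ g(P+D₀) = P·r − D₀
g = (P·r − D₀)/(P + D₀) = (£349,539.73×0.122 − £10,100.00) / (£349,539.73 + £10,100.00) = 0.090490

9.05%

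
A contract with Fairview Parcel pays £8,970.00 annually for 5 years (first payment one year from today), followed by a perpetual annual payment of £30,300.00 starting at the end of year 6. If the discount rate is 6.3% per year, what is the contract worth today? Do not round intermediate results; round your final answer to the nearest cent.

£391831.23

PV of 5-year annuity: £8,970.00 × [1 − (1+0.063)^−5] / 0.063 = 37478.51695
Perpetuity value at year 5: £30,300.00 / 0.063 = 480952.38095
PV of perpetuity: 480952.38095 / (1+0.063)^5 = 354352.70833
Total PV = 37478.51695 + 354352.70833 = 391831.22527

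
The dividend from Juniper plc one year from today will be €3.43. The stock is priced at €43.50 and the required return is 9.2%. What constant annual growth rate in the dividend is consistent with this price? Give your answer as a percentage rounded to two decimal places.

P = D₁/(r−g) ⇒ g = r − D₁/P = 0.092 − €3.43/€43.50 = 0.013149

1.31%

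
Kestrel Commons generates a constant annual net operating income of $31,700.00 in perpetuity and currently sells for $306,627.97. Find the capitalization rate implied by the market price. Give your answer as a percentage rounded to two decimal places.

P = C/r ⇒ r = C/P = $31,700.00/$306,627.97 = 0.103383

10.34%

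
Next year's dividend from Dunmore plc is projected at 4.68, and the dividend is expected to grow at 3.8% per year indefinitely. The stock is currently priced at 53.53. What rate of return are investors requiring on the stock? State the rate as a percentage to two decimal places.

12.54%

P = D₁/(r − g) ⇒ r = D₁/P + g = 4.6800/53.53 + 0.038 = 0.087428 + 0.038 = 0.125428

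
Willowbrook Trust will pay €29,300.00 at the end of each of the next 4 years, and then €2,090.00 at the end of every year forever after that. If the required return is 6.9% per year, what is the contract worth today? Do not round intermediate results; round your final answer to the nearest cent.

€122664.32

PV of 4-year annuity: €29,300.00 × [1 − (1+0.069)^−4] / 0.069 = 99469.74932
Perpetuity value at year 4: €2,090.00 / 0.069 = 30289.85507
PV of perpetuity: 30289.85507 / (1+0.069)^4 = 23194.57261
Total PV = 99469.74932 + 23194.57261 = 122664.32193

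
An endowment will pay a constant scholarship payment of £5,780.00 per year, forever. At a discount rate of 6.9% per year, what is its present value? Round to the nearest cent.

£83768.12

Level perpetuity: PV = C / r = £5,780.00 / 0.069 = £83,768.12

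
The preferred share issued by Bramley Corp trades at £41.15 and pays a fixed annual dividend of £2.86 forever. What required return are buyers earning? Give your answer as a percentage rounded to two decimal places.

P = C/r ⇒ r = C/P = £2.86/£41.15 = 0.069502

6.95%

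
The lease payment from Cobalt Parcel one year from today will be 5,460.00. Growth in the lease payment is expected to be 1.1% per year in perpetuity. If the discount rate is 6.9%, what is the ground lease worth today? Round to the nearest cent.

94137.93

Growing perpetuity: P = D₁ / (r − g) = 5,460.0000 / (0.069 − 0.011) = 94,137.93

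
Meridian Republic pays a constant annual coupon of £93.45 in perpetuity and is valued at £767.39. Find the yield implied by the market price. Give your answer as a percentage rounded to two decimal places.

12.18%

P = C/r ⇒ r = C/P = £93.45/£767.39 = 0.121776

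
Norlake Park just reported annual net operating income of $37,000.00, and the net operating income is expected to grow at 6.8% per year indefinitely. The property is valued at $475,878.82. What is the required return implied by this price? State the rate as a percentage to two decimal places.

15.10%

D₁ = $37,000.00 × 1.068 = $39,516.0000
P = D₁/(r − g) ⇒ r = D₁/P + g = $39,516.0000/$475,878.82 + 0.068 = 0.083038 + 0.068 = 0.151038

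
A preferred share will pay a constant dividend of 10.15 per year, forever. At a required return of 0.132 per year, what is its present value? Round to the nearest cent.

76.89

Level perpetuity: PV = C / r = 10.15 / 0.132 = 76.89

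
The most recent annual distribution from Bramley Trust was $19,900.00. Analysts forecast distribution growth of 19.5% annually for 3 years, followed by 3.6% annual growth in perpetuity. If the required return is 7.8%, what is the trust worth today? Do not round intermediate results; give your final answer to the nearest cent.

D_1 = 23780.50000
D_2 = 28417.69750
D_3 = 33959.14851
Terminal value at year 3: TV = D_3×(1+g_2)/(r−g_2) = 35181.67786/0.042 = 837658.99664
P_0 = D_1/(1+r)^1 + D_2/(1+r)^2 + D_3/(1+r)^3 + TV/(1+r)^3
    = 22059.83302 + 24454.08206 + 27108.18930 + 668668.66940 = 742290.77378

$742290.77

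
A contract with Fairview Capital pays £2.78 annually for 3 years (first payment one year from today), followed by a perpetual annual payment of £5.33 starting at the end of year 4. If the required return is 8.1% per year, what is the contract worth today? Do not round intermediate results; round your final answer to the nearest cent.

£59.24

PV of 3-year annuity: £2.78 × [1 − (1+0.081)^−3] / 0.081 = 7.15142
Perpetuity value at year 3: £5.33 / 0.081 = 65.80247
PV of perpetuity: 65.80247 / (1+0.081)^3 = 52.09129
Total PV = 7.15142 + 52.09129 = 59.24271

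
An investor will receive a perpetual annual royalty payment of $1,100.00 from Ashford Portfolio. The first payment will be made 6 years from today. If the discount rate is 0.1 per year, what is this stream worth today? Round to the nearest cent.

Value at end of year 5: C / r = $1,100.00 / 0.1 = $11,000.0000
Discount to today: PV = $11,000.0000 / (1 + 0.1)^5 = $11,000.0000 / 1.610510 = $6,830.13

$6830.13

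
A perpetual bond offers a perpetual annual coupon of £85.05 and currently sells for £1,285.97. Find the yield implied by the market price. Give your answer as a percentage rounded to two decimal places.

P = C/r ⇒ r = C/P = £85.05/£1,285.97 = 0.066137

6.61%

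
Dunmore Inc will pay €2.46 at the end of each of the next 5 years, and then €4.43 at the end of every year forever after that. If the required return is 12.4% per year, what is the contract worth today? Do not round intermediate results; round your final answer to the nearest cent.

PV of 5-year annuity: €2.46 × [1 − (1+0.124)^−5] / 0.124 = 8.78058
Perpetuity value at year 5: €4.43 / 0.124 = 35.72581
PV of perpetuity: 35.72581 / (1+0.124)^5 = 19.91363
Total PV = 8.78058 + 19.91363 = 28.69421

€28.69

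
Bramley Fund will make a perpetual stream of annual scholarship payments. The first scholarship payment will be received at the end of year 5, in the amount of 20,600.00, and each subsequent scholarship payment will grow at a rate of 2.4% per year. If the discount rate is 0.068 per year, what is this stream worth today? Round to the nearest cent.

359856.65

Value at end of year 4: C₁ / (r − g) = 20,600.00 / (0.068 − 0.024) = 468,181.8182
Discount to today: PV = 468,181.8182 / (1 + 0.068)^4 = 468,181.8182 / 1.301023 = 359,856.65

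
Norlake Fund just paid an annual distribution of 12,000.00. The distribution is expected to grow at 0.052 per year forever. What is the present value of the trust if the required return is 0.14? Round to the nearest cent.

143454.55

D₁ = D₀ × (1 + g) = 12,000.00 × 1.052 = 12,624.0000
Growing perpetuity: P = D₁ / (r − g) = 12,624.0000 / (0.14 − 0.052) = 143,454.55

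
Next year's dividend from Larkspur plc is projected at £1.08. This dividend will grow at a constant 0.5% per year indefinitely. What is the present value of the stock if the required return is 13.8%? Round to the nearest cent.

Growing perpetuity: P = D₁ / (r − g) = £1.0800 / (0.138 − 0.005) = £8.12

£8.12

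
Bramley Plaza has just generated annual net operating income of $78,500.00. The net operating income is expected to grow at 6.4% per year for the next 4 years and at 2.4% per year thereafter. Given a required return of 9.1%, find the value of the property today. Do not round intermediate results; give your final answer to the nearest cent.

$1380379.01

D_1 = 83524.00000
D_2 = 88869.53600
D_3 = 94557.18630
D_4 = 100608.84623
Terminal value at year 4: TV = D_4×(1+g_2)/(r−g_2) = 103023.45854/0.067 = 1537663.56025
P_0 = D_1/(1+r)^1 + D_2/(1+r)^2 + D_3/(1+r)^3 + D_4/(1+r)^4 + TV/(1+r)^4
    = 76557.28689 + 74662.65193 + 72814.90527 + 71012.88653 + 1085331.28077 = 1380379.01140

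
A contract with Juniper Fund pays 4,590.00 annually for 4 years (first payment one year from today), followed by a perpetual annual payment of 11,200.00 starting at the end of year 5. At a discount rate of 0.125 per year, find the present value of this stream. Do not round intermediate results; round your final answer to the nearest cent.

69732.72

PV of 4-year annuity: 4,590.00 × [1 − (1+0.125)^−4] / 0.125 = 13795.88477
Perpetuity value at year 4: 11,200.00 / 0.125 = 89600.00000
PV of perpetuity: 89600.00000 / (1+0.125)^4 = 55936.83890
Total PV = 13795.88477 + 55936.83890 = 69732.72367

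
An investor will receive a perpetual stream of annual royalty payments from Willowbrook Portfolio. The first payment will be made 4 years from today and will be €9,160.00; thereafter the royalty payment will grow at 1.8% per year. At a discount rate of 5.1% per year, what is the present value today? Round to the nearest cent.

€239096.59

Value at end of year 3: C₁ / (r − g) = €9,160.00 / (0.051 − 0.018) = €277,575.7576
Discount to today: PV = €277,575.7576 / (1 + 0.051)^3 = €277,575.7576 / 1.160936 = €239,096.59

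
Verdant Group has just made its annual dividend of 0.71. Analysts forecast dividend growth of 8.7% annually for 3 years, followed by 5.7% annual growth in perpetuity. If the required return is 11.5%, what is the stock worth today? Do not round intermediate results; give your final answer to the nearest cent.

14.01

D_1 = 0.77177
D_2 = 0.83891
D_3 = 0.91190
Terminal value at year 3: TV = D_3×(1+g_2)/(r−g_2) = 0.96388/0.058 = 16.61858
P_0 = D_1/(1+r)^1 + D_2/(1+r)^2 + D_3/(1+r)^3 + TV/(1+r)^3
    = 0.69217 + 0.67479 + 0.65784 + 11.98862 = 14.01343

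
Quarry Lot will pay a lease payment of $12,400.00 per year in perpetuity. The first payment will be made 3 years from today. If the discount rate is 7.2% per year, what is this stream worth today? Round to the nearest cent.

Value at end of year 2: C / r = $12,400.00 / 0.072 = $172,222.2222
Discount to today: PV = $172,222.2222 / (1 + 0.072)^2 = $172,222.2222 / 1.149184 = $149,864.79

$149864.79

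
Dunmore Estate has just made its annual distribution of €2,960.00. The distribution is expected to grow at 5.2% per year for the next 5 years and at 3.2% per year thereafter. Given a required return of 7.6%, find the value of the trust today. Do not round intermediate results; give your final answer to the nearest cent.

€75859.25

D_1 = 3113.92000
D_2 = 3275.84384
D_3 = 3446.18772
D_4 = 3625.38948
D_5 = 3813.90973
Terminal value at year 5: TV = D_5×(1+g_2)/(r−g_2) = 3935.95485/0.044 = 89453.51922
P_0 = D_1/(1+r)^1 + D_2/(1+r)^2 + D_3/(1+r)^3 + D_4/(1+r)^4 + D_5/(1+r)^5 + TV/(1+r)^5
    = 2893.97770 + 2829.42801 + 2766.31809 + 2704.61583 + 2644.28982 + 62020.61584 = 75859.24528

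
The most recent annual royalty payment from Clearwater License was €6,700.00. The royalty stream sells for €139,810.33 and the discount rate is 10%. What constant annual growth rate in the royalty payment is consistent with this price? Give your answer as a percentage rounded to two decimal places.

P = D₀(1+g)/(r−g) ⇒ P(r−g) = D₀(1+g) ⇒ g(P+D₀) = P·r − D₀
g = (P·r − D₀)/(P + D₀) = (€139,810.33×0.1 − €6,700.00) / (€139,810.33 + €6,700.00) = 0.049696

4.97%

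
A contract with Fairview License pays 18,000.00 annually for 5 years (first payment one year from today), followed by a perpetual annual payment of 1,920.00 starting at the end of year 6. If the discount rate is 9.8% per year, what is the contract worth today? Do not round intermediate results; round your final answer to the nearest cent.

80860.41

PV of 5-year annuity: 18,000.00 × [1 − (1+0.098)^−5] / 0.098 = 68584.22762
Perpetuity value at year 5: 1,920.00 / 0.098 = 19591.83673
PV of perpetuity: 19591.83673 / (1+0.098)^5 = 12276.18579
Total PV = 68584.22762 + 12276.18579 = 80860.41341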